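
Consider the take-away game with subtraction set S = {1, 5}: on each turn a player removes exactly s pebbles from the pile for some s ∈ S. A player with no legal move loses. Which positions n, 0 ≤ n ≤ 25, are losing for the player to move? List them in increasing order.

0, 2, 4, 6, 8, 10, 12, 14, 16, 18, 20, 22, 24

n :  0  1  2  3  4  5  6  7  8  9 10 11 12 13 14 15 16 17 18 19 20 21 22 23 24 25
G :  0  1  0  1  0  1  0  1  0  1  0  1  0  1  0  1  0  1  0  1  0  1  0  1  0  1
P-positions are exactly the n with G(n) = 0.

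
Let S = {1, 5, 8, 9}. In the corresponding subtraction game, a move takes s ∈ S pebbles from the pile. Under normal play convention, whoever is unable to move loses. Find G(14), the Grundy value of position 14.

G(0) = 0
G(1) = mex{0} = 1
G(2) = mex{1} = 0
G(3) = mex{0} = 1
G(4) = mex{1} = 0
G(5) = mex{0,0} = 1
G(6) = mex{1,1} = 0
G(7) = mex{0,0} = 1
G(8) = mex{1,1,0} = 2
G(9) = mex{2,0,1,0} = 3
G(10) = mex{3,1,0,1} = 2
G(11) = mex{2,0,1,0} = 3
G(12) = mex{3,1,0,1} = 2
G(13) = mex{2,2,1,0} = 3
G(14) = mex{3,3,0,1} = 2

2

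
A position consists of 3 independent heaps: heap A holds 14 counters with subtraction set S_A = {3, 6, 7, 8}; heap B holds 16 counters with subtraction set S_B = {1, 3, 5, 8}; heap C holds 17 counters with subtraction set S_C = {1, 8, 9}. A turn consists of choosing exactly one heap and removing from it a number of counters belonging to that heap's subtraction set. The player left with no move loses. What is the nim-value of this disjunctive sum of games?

Heap A, S = {3, 6, 7, 8}:
n :  0  1  2  3  4  5  6  7  8  9 10 11 12 13 14
G :  0  0  0  1  1  1  2  2  2  3  3  0  0  0  1
G_A(14) = 1.
Heap B, S = {1, 3, 5, 8}:
G(0) = 0
G(1) = mex{0} = 1
G(2) = mex{1} = 0
G(3) = mex{0,0} = 1
G(4) = mex{1,1} = 0
G(5) = mex{0,0,0} = 1
G(6) = mex{1,1,1} = 0
G(7) = mex{0,0,0} = 1
G(8) = mex{1,1,1,0} = 2
G(9) = mex{2,0,0,1} = 3
G(10) = mex{3,1,1,0} = 2
G(11) = mex{2,2,0,1} = 3
G(12) = mex{3,3,1,0} = 2
G(13) = mex{2,2,2,1} = 0
G(14) = mex{0,3,3,0} = 1
G(15) = mex{1,2,2,1} = 0
G(16) = mex{0,0,3,2} = 1
G_B(16) = 1.
Heap C, S = {1, 8, 9}:
n :  0  1  2  3  4  5  6  7  8  9 10 11 12 13 14 15 16 17
G :  0  1  0  1  0  1  0  1  2  3  2  3  2  3  2  3  0  1
G_C(17) = 1.
Combined Grundy value = 1 ⊕ 1 ⊕ 1 = 1.

1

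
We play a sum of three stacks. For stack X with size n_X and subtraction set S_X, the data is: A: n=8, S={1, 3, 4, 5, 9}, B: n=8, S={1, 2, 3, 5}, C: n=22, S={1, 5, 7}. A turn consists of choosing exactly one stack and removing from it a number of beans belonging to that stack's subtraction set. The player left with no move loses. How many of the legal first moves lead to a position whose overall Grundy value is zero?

0

Stack A, S = {1, 3, 4, 5, 9}:
n : 0 1 2 3 4 5 6 7 8
G : 0 1 0 1 2 3 2 3 0
G_A(8) = 0.
Stack B, S = {1, 2, 3, 5}:
G(0) = 0
G(1) = mex{0} = 1
G(2) = mex{1,0} = 2
G(3) = mex{2,1,0} = 3
G(4) = mex{3,2,1} = 0
G(5) = mex{0,3,2,0} = 1
G(6) = mex{1,0,3,1} = 2
G(7) = mex{2,1,0,2} = 3
G(8) = mex{3,2,1,3} = 0
G_B(8) = 0.
Stack C, S = {1, 5, 7}:
G(0) = 0
G(1) = mex{0} = 1
G(2) = mex{1} = 0
G(3) = mex{0} = 1
G(4) = mex{1} = 0
G(5) = mex{0,0} = 1
G(6) = mex{1,1} = 0
G(7) = mex{0,0,0} = 1
G(8) = mex{1,1,1} = 0
G(9) = mex{0,0,0} = 1
G(10) = mex{1,1,1} = 0
G(11) = mex{0,0,0} = 1
G(12) = mex{1,1,1} = 0
G(13) = mex{0,0,0} = 1
G(14) = mex{1,1,1} = 0
G(15) = mex{0,0,0} = 1
G(16) = mex{1,1,1} = 0
G(17) = mex{0,0,0} = 1
G(18) = mex{1,1,1} = 0
G(19) = mex{0,0,0} = 1
G(20) = mex{1,1,1} = 0
G(21) = mex{0,0,0} = 1
G(22) = mex{1,1,1} = 0
G_C(22) = 0.
Combined Grundy value = 0 ⊕ 0 ⊕ 0 = 0.
A winning move leaves total XOR = 0, i.e. changes one component's Grundy value g to g ⊕ X where X is the current total.
Stack A: target g' = 0⊕0 = 0, but every legal move changes the Grundy value (mex property), so 0 moves.
Stack B: target g' = 0⊕0 = 0, but every legal move changes the Grundy value (mex property), so 0 moves.
Stack C: target g' = 0⊕0 = 0, but every legal move changes the Grundy value (mex property), so 0 moves.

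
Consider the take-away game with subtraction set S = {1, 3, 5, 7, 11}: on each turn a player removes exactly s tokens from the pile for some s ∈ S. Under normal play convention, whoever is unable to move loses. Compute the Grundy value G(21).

G(0) = 0
G(1) = mex{0} = 1
G(2) = mex{1} = 0
G(3) = mex{0,0} = 1
G(4) = mex{1,1} = 0
G(5) = mex{0,0,0} = 1
G(6) = mex{1,1,1} = 0
G(7) = mex{0,0,0,0} = 1
G(8) = mex{1,1,1,1} = 0
G(9) = mex{0,0,0,0} = 1
G(10) = mex{1,1,1,1} = 0
G(11) = mex{0,0,0,0,0} = 1
G(12) = mex{1,1,1,1,1} = 0
G(13) = mex{0,0,0,0,0} = 1
G(14) = mex{1,1,1,1,1} = 0
G(15) = mex{0,0,0,0,0} = 1
G(16) = mex{1,1,1,1,1} = 0
G(17) = mex{0,0,0,0,0} = 1
G(18) = mex{1,1,1,1,1} = 0
G(19) = mex{0,0,0,0,0} = 1
G(20) = mex{1,1,1,1,1} = 0
G(21) = mex{0,0,0,0,0} = 1

1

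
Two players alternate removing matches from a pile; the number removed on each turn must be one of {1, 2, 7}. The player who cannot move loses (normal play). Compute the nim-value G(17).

2

n :  0  1  2  3  4  5  6  7  8  9 10 11 12 13 14 15 16 17
G :  0  1  2  0  1  2  0  1  2  0  1  2  0  1  2  0  1  2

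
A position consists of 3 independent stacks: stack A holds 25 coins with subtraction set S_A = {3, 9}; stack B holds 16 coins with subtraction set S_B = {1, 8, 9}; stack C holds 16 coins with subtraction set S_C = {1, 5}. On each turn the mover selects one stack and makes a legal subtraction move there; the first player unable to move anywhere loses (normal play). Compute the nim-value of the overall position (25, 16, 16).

Stack A, S = {3, 9}:
n :  0  1  2  3  4  5  6  7  8  9 10 11 12 13 14 15 16 17 18 19 20 21 22 23 24 25
G :  0  0  0  1  1  1  0  0  0  1  1  1  0  0  0  1  1  1  0  0  0  1  1  1  0  0
G_A(25) = 0.
Stack B, S = {1, 8, 9}:
n :  0  1  2  3  4  5  6  7  8  9 10 11 12 13 14 15 16
G :  0  1  0  1  0  1  0  1  2  3  2  3  2  3  2  3  0
G_B(16) = 0.
Stack C, S = {1, 5}:
n :  0  1  2  3  4  5  6  7  8  9 10 11 12 13 14 15 16
G :  0  1  0  1  0  1  0  1  0  1  0  1  0  1  0  1  0
G_C(16) = 0.
Combined Grundy value = 0 ⊕ 0 ⊕ 0 = 0.

0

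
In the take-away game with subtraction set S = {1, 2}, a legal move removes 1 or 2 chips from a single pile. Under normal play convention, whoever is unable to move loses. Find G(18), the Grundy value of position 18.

n :  0  1  2  3  4  5  6  7  8  9 10 11 12 13 14 15 16 17 18
G :  0  1  2  0  1  2  0  1  2  0  1  2  0  1  2  0  1  2  0

0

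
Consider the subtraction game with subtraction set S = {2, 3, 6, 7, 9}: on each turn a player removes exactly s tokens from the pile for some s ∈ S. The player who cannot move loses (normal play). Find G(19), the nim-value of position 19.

G(0) = 0
G(1) = mex{} = 0
G(2) = mex{0} = 1
G(3) = mex{0,0} = 1
G(4) = mex{1,0} = 2
G(5) = mex{1,1} = 0
G(6) = mex{2,1,0} = 3
G(7) = mex{0,2,0,0} = 1
G(8) = mex{3,0,1,0} = 2
G(9) = mex{1,3,1,1,0} = 2
G(10) = mex{2,1,2,1,0} = 3
G(11) = mex{2,2,0,2,1} = 3
G(12) = mex{3,2,3,0,1} = 4
G(13) = mex{3,3,1,3,2} = 0
G(14) = mex{4,3,2,1,0} = 5
G(15) = mex{0,4,2,2,3} = 1
G(16) = mex{5,0,3,2,1} = 4
G(17) = mex{1,5,3,3,2} = 0
G(18) = mex{4,1,4,3,2} = 0
G(19) = mex{0,4,0,4,3} = 1

1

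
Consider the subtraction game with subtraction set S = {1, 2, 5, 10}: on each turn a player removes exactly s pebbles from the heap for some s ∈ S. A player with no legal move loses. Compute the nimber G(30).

0

n :  0  1  2  3  4  5  6  7  8  9 10 11 12 13 14 15 16 17 18 19 20 21 22 23 24 25 26 27 28 29 30
G :  0  1  2  0  1  2  0  1  2  0  1  2  0  1  2  0  1  2  0  1  2  0  1  2  0  1  2  0  1  2  0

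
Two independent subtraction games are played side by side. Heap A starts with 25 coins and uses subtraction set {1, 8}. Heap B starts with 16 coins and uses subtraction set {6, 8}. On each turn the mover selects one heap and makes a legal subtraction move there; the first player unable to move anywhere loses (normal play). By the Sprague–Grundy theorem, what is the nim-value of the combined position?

1

Heap A, S = {1, 8}:
n :  0  1  2  3  4  5  6  7  8  9 10 11 12 13 14 15 16 17 18 19 20 21 22 23 24 25
G :  0  1  0  1  0  1  0  1  2  0  1  0  1  0  1  0  1  2  0  1  0  1  0  1  0  1
G_A(25) = 1.
Heap B, S = {6, 8}:
G(0) = 0
G(1) = mex{} = 0
G(2) = mex{} = 0
G(3) = mex{} = 0
G(4) = mex{} = 0
G(5) = mex{} = 0
G(6) = mex{0} = 1
G(7) = mex{0} = 1
G(8) = mex{0,0} = 1
G(9) = mex{0,0} = 1
G(10) = mex{0,0} = 1
G(11) = mex{0,0} = 1
G(12) = mex{1,0} = 2
G(13) = mex{1,0} = 2
G(14) = mex{1,1} = 0
G(15) = mex{1,1} = 0
G(16) = mex{1,1} = 0
G_B(16) = 0.
Combined Grundy value = 1 ⊕ 0 = 1.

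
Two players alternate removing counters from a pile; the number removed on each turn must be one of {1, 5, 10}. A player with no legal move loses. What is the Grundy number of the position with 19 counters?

0

n :  0  1  2  3  4  5  6  7  8  9 10 11 12 13 14 15 16 17 18 19
G :  0  1  0  1  0  1  0  1  0  1  2  3  2  3  2  0  1  0  1  0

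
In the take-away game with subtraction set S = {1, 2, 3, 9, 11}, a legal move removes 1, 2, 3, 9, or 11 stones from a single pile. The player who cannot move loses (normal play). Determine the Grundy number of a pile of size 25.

1

n :  0  1  2  3  4  5  6  7  8  9 10 11 12 13 14 15 16 17 18 19 20 21 22 23 24 25
G :  0  1  2  3  0  1  2  3  0  1  2  3  0  1  2  3  0  1  2  3  0  1  2  3  0  1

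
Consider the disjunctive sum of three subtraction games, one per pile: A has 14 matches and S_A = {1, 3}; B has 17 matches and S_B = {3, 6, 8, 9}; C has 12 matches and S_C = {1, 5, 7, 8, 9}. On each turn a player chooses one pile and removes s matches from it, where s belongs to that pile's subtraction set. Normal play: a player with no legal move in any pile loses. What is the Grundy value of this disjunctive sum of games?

3

Pile A, S = {1, 3}:
G(0) = 0
G(1) = mex{0} = 1
G(2) = mex{1} = 0
G(3) = mex{0,0} = 1
G(4) = mex{1,1} = 0
G(5) = mex{0,0} = 1
G(6) = mex{1,1} = 0
G(7) = mex{0,0} = 1
G(8) = mex{1,1} = 0
G(9) = mex{0,0} = 1
G(10) = mex{1,1} = 0
G(11) = mex{0,0} = 1
G(12) = mex{1,1} = 0
G(13) = mex{0,0} = 1
G(14) = mex{1,1} = 0
G_A(14) = 0.
Pile B, S = {3, 6, 8, 9}:
n :  0  1  2  3  4  5  6  7  8  9 10 11 12 13 14 15 16 17
G :  0  0  0  1  1  1  2  2  2  3  3  3  0  0  0  1  1  1
G_B(17) = 1.
Pile C, S = {1, 5, 7, 8, 9}:
n :  0  1  2  3  4  5  6  7  8  9 10 11 12
G :  0  1  0  1  0  1  0  1  2  3  2  3  2
G_C(12) = 2.
Combined Grundy value = 0 ⊕ 1 ⊕ 2 = 3.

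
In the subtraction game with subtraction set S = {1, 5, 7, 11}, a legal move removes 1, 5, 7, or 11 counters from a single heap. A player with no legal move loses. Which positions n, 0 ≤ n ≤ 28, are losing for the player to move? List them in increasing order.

0, 2, 4, 6, 8, 10, 12, 14, 16, 18, 20, 22, 24, 26, 28

n :  0  1  2  3  4  5  6  7  8  9 10 11 12 13 14 15 16 17 18 19 20 21 22 23 24 25 26 27 28
G :  0  1  0  1  0  1  0  1  0  1  0  1  0  1  0  1  0  1  0  1  0  1  0  1  0  1  0  1  0
P-positions are exactly the n with G(n) = 0.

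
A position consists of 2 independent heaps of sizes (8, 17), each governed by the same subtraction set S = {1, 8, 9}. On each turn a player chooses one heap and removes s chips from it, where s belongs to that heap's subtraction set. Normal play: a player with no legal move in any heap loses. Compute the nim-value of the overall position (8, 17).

3

All heaps use S = {1, 8, 9}:
n :  0  1  2  3  4  5  6  7  8  9 10 11 12 13 14 15 16 17
G :  0  1  0  1  0  1  0  1  2  3  2  3  2  3  2  3  0  1
Heap A: G(8) = 2.
Heap B: G(17) = 1.
Combined Grundy value = 2 ⊕ 1 = 3.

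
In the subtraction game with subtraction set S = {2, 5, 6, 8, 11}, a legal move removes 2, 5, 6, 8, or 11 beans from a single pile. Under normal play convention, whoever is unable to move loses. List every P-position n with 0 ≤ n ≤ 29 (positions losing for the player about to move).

0, 1, 4, 13, 14, 17, 26, 27

G(0) = 0
G(1) = mex{} = 0
G(2) = mex{0} = 1
G(3) = mex{0} = 1
G(4) = mex{1} = 0
G(5) = mex{1,0} = 2
G(6) = mex{0,0,0} = 1
G(7) = mex{2,1,0} = 3
G(8) = mex{1,1,1,0} = 2
G(9) = mex{3,0,1,0} = 2
G(10) = mex{2,2,0,1} = 3
G(11) = mex{2,1,2,1,0} = 3
G(12) = mex{3,3,1,0,0} = 2
G(13) = mex{3,2,3,2,1} = 0
G(14) = mex{2,2,2,1,1} = 0
G(15) = mex{0,3,2,3,0} = 1
G(16) = mex{0,3,3,2,2} = 1
G(17) = mex{1,2,3,2,1} = 0
G(18) = mex{1,0,2,3,3} = 4
G(19) = mex{0,0,0,3,2} = 1
G(20) = mex{4,1,0,2,2} = 3
G(21) = mex{1,1,1,0,3} = 2
G(22) = mex{3,0,1,0,3} = 2
G(23) = mex{2,4,0,1,2} = 3
G(24) = mex{2,1,4,1,0} = 3
G(25) = mex{3,3,1,0,0} = 2
G(26) = mex{3,2,3,4,1} = 0
G(27) = mex{2,2,2,1,1} = 0
G(28) = mex{0,3,2,3,0} = 1
G(29) = mex{0,3,3,2,4} = 1
P-positions are exactly the n with G(n) = 0.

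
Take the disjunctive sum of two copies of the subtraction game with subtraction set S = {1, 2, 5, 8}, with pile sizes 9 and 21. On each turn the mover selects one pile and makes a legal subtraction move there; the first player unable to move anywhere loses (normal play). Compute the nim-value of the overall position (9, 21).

All piles use S = {1, 2, 5, 8}:
G(0) = 0
G(1) = mex{0} = 1
G(2) = mex{1,0} = 2
G(3) = mex{2,1} = 0
G(4) = mex{0,2} = 1
G(5) = mex{1,0,0} = 2
G(6) = mex{2,1,1} = 0
G(7) = mex{0,2,2} = 1
G(8) = mex{1,0,0,0} = 2
G(9) = mex{2,1,1,1} = 0
G(10) = mex{0,2,2,2} = 1
G(11) = mex{1,0,0,0} = 2
G(12) = mex{2,1,1,1} = 0
G(13) = mex{0,2,2,2} = 1
G(14) = mex{1,0,0,0} = 2
G(15) = mex{2,1,1,1} = 0
G(16) = mex{0,2,2,2} = 1
G(17) = mex{1,0,0,0} = 2
G(18) = mex{2,1,1,1} = 0
G(19) = mex{0,2,2,2} = 1
G(20) = mex{1,0,0,0} = 2
G(21) = mex{2,1,1,1} = 0
Pile A: G(9) = 0.
Pile B: G(21) = 0.
Combined Grundy value = 0 ⊕ 0 = 0.

0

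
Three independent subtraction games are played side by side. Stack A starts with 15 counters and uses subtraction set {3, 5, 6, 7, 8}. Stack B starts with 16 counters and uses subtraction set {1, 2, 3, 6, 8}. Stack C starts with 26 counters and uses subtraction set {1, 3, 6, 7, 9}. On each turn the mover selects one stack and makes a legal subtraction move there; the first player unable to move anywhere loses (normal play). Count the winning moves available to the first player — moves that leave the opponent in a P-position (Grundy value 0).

Stack A, S = {3, 5, 6, 7, 8}:
G(0) = 0
G(1) = mex{} = 0
G(2) = mex{} = 0
G(3) = mex{0} = 1
G(4) = mex{0} = 1
G(5) = mex{0,0} = 1
G(6) = mex{1,0,0} = 2
G(7) = mex{1,0,0,0} = 2
G(8) = mex{1,1,0,0,0} = 2
G(9) = mex{2,1,1,0,0} = 3
G(10) = mex{2,1,1,1,0} = 3
G(11) = mex{2,2,1,1,1} = 0
G(12) = mex{3,2,2,1,1} = 0
G(13) = mex{3,2,2,2,1} = 0
G(14) = mex{0,3,2,2,2} = 1
G(15) = mex{0,3,3,2,2} = 1
G_A(15) = 1.
Stack B, S = {1, 2, 3, 6, 8}:
n :  0  1  2  3  4  5  6  7  8  9 10 11 12 13 14 15 16
G :  0  1  2  3  0  1  2  3  4  0  1  2  3  0  1  2  3
G_B(16) = 3.
Stack C, S = {1, 3, 6, 7, 9}:
n :  0  1  2  3  4  5  6  7  8  9 10 11 12 13 14 15 16 17 18 19 20 21 22 23 24 25 26
G :  0  1  0  1  0  1  2  3  2  3  2  3  0  1  0  1  0  1  2  3  2  3  2  3  0  1  0
G_C(26) = 0.
Combined Grundy value = 1 ⊕ 3 ⊕ 0 = 2.
A winning move leaves total XOR = 0, i.e. changes one component's Grundy value g to g ⊕ X where X is the current total.
Stack A: need g' = 1⊕2 = 3. Options: 15−3→G=0, 15−5→G=3, 15−6→G=3, 15−7→G=2, 15−8→G=2. Hits: 2.
Stack B: need g' = 3⊕2 = 1. Options: 16−1→G=2, 16−2→G=1, 16−3→G=0, 16−6→G=1, 16−8→G=4. Hits: 2.
Stack C: need g' = 0⊕2 = 2. Options: 26−1→G=1, 26−3→G=3, 26−6→G=2, 26−7→G=3, 26−9→G=1. Hits: 1.

5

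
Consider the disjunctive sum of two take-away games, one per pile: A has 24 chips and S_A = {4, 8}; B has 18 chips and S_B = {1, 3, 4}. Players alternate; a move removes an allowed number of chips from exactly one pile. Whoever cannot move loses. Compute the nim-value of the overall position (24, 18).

Pile A, S = {4, 8}:
n :  0  1  2  3  4  5  6  7  8  9 10 11 12 13 14 15 16 17 18 19 20 21 22 23 24
G :  0  0  0  0  1  1  1  1  2  2  2  2  0  0  0  0  1  1  1  1  2  2  2  2  0
G_A(24) = 0.
Pile B, S = {1, 3, 4}:
G(0) = 0
G(1) = mex{0} = 1
G(2) = mex{1} = 0
G(3) = mex{0,0} = 1
G(4) = mex{1,1,0} = 2
G(5) = mex{2,0,1} = 3
G(6) = mex{3,1,0} = 2
G(7) = mex{2,2,1} = 0
G(8) = mex{0,3,2} = 1
G(9) = mex{1,2,3} = 0
G(10) = mex{0,0,2} = 1
G(11) = mex{1,1,0} = 2
G(12) = mex{2,0,1} = 3
G(13) = mex{3,1,0} = 2
G(14) = mex{2,2,1} = 0
G(15) = mex{0,3,2} = 1
G(16) = mex{1,2,3} = 0
G(17) = mex{0,0,2} = 1
G(18) = mex{1,1,0} = 2
G_B(18) = 2.
Combined Grundy value = 0 ⊕ 2 = 2.

2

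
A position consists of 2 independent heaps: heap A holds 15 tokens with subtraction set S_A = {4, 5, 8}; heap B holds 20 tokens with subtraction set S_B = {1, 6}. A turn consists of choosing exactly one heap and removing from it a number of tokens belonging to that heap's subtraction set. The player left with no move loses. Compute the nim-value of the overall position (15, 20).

2

Heap A, S = {4, 5, 8}:
n :  0  1  2  3  4  5  6  7  8  9 10 11 12 13 14 15
G :  0  0  0  0  1  1  1  1  2  2  2  2  0  0  0  0
G_A(15) = 0.
Heap B, S = {1, 6}:
n :  0  1  2  3  4  5  6  7  8  9 10 11 12 13 14 15 16 17 18 19 20
G :  0  1  0  1  0  1  2  0  1  0  1  0  1  2  0  1  0  1  0  1  2
G_B(20) = 2.
Combined Grundy value = 0 ⊕ 2 = 2.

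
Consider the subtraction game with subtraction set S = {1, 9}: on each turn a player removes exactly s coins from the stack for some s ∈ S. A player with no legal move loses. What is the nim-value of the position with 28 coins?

0

G(0) = 0
G(1) = mex{0} = 1
G(2) = mex{1} = 0
G(3) = mex{0} = 1
G(4) = mex{1} = 0
G(5) = mex{0} = 1
G(6) = mex{1} = 0
G(7) = mex{0} = 1
G(8) = mex{1} = 0
G(9) = mex{0,0} = 1
G(10) = mex{1,1} = 0
G(11) = mex{0,0} = 1
G(12) = mex{1,1} = 0
G(13) = mex{0,0} = 1
G(14) = mex{1,1} = 0
G(15) = mex{0,0} = 1
G(16) = mex{1,1} = 0
G(17) = mex{0,0} = 1
G(18) = mex{1,1} = 0
G(19) = mex{0,0} = 1
G(20) = mex{1,1} = 0
G(21) = mex{0,0} = 1
G(22) = mex{1,1} = 0
G(23) = mex{0,0} = 1
G(24) = mex{1,1} = 0
G(25) = mex{0,0} = 1
G(26) = mex{1,1} = 0
G(27) = mex{0,0} = 1
G(28) = mex{1,1} = 0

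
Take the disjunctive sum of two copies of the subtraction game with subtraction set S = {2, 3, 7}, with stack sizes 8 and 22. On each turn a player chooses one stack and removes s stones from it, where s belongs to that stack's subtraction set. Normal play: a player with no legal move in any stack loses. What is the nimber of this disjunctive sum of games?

All stacks use S = {2, 3, 7}:
n :  0  1  2  3  4  5  6  7  8  9 10 11 12 13 14 15 16 17 18 19 20 21 22
G :  0  0  1  1  2  0  0  1  1  2  0  0  1  1  2  0  0  1  1  2  0  0  1
Stack A: G(8) = 1.
Stack B: G(22) = 1.
Combined Grundy value = 1 ⊕ 1 = 0.

0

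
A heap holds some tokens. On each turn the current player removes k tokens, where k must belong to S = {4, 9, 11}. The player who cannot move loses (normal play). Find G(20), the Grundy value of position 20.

n :  0  1  2  3  4  5  6  7  8  9 10 11 12 13 14 15 16 17 18 19 20
G :  0  0  0  0  1  1  1  1  0  2  2  2  1  3  3  0  0  2  0  1  1

1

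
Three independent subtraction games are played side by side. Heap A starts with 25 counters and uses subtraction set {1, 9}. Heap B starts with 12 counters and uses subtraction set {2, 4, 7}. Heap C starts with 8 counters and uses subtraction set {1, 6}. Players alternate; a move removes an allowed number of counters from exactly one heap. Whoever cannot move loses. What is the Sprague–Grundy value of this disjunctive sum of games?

Heap A, S = {1, 9}:
G(0) = 0
G(1) = mex{0} = 1
G(2) = mex{1} = 0
G(3) = mex{0} = 1
G(4) = mex{1} = 0
G(5) = mex{0} = 1
G(6) = mex{1} = 0
G(7) = mex{0} = 1
G(8) = mex{1} = 0
G(9) = mex{0,0} = 1
G(10) = mex{1,1} = 0
G(11) = mex{0,0} = 1
G(12) = mex{1,1} = 0
G(13) = mex{0,0} = 1
G(14) = mex{1,1} = 0
G(15) = mex{0,0} = 1
G(16) = mex{1,1} = 0
G(17) = mex{0,0} = 1
G(18) = mex{1,1} = 0
G(19) = mex{0,0} = 1
G(20) = mex{1,1} = 0
G(21) = mex{0,0} = 1
G(22) = mex{1,1} = 0
G(23) = mex{0,0} = 1
G(24) = mex{1,1} = 0
G(25) = mex{0,0} = 1
G_A(25) = 1.
Heap B, S = {2, 4, 7}:
n :  0  1  2  3  4  5  6  7  8  9 10 11 12
G :  0  0  1  1  2  2  0  3  1  0  2  1  0
G_B(12) = 0.
Heap C, S = {1, 6}:
G(0) = 0
G(1) = mex{0} = 1
G(2) = mex{1} = 0
G(3) = mex{0} = 1
G(4) = mex{1} = 0
G(5) = mex{0} = 1
G(6) = mex{1,0} = 2
G(7) = mex{2,1} = 0
G(8) = mex{0,0} = 1
G_C(8) = 1.
Combined Grundy value = 1 ⊕ 0 ⊕ 1 = 0.

0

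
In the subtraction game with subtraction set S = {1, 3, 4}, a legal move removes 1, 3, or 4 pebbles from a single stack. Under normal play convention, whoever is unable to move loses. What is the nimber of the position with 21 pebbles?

0

G(0) = 0
G(1) = mex{0} = 1
G(2) = mex{1} = 0
G(3) = mex{0,0} = 1
G(4) = mex{1,1,0} = 2
G(5) = mex{2,0,1} = 3
G(6) = mex{3,1,0} = 2
G(7) = mex{2,2,1} = 0
G(8) = mex{0,3,2} = 1
G(9) = mex{1,2,3} = 0
G(10) = mex{0,0,2} = 1
G(11) = mex{1,1,0} = 2
G(12) = mex{2,0,1} = 3
G(13) = mex{3,1,0} = 2
G(14) = mex{2,2,1} = 0
G(15) = mex{0,3,2} = 1
G(16) = mex{1,2,3} = 0
G(17) = mex{0,0,2} = 1
G(18) = mex{1,1,0} = 2
G(19) = mex{2,0,1} = 3
G(20) = mex{3,1,0} = 2
G(21) = mex{2,2,1} = 0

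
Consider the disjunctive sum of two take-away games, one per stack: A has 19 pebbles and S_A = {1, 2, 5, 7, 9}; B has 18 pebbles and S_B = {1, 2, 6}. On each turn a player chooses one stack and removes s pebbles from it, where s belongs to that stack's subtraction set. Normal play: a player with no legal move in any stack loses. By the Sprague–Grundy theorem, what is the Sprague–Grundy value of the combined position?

Stack A, S = {1, 2, 5, 7, 9}:
n :  0  1  2  3  4  5  6  7  8  9 10 11 12 13 14 15 16 17 18 19
G :  0  1  2  0  1  2  0  1  2  3  4  5  3  4  0  1  2  0  1  2
G_A(19) = 2.
Stack B, S = {1, 2, 6}:
G(0) = 0
G(1) = mex{0} = 1
G(2) = mex{1,0} = 2
G(3) = mex{2,1} = 0
G(4) = mex{0,2} = 1
G(5) = mex{1,0} = 2
G(6) = mex{2,1,0} = 3
G(7) = mex{3,2,1} = 0
G(8) = mex{0,3,2} = 1
G(9) = mex{1,0,0} = 2
G(10) = mex{2,1,1} = 0
G(11) = mex{0,2,2} = 1
G(12) = mex{1,0,3} = 2
G(13) = mex{2,1,0} = 3
G(14) = mex{3,2,1} = 0
G(15) = mex{0,3,2} = 1
G(16) = mex{1,0,0} = 2
G(17) = mex{2,1,1} = 0
G(18) = mex{0,2,2} = 1
G_B(18) = 1.
Combined Grundy value = 2 ⊕ 1 = 3.

3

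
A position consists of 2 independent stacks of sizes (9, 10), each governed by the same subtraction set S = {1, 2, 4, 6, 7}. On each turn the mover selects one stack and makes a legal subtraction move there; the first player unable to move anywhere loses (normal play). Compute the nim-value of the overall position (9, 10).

All stacks use S = {1, 2, 4, 6, 7}:
n :  0  1  2  3  4  5  6  7  8  9 10
G :  0  1  2  0  1  2  3  4  0  1  2
Stack A: G(9) = 1.
Stack B: G(10) = 2.
Combined Grundy value = 1 ⊕ 2 = 3.

3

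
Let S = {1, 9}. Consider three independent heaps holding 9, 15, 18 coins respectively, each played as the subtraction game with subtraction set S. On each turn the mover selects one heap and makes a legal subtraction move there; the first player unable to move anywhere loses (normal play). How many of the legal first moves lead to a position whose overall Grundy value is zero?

All heaps use S = {1, 9}:
n :  0  1  2  3  4  5  6  7  8  9 10 11 12 13 14 15 16 17 18
G :  0  1  0  1  0  1  0  1  0  1  0  1  0  1  0  1  0  1  0
Heap A: G(9) = 1.
Heap B: G(15) = 1.
Heap C: G(18) = 0.
Combined Grundy value = 1 ⊕ 1 ⊕ 0 = 0.
A winning move leaves total XOR = 0, i.e. changes one component's Grundy value g to g ⊕ X where X is the current total.
Heap A: target g' = 1⊕0 = 1, but every legal move changes the Grundy value (mex property), so 0 moves.
Heap B: target g' = 1⊕0 = 1, but every legal move changes the Grundy value (mex property), so 0 moves.
Heap C: target g' = 0⊕0 = 0, but every legal move changes the Grundy value (mex property), so 0 moves.

0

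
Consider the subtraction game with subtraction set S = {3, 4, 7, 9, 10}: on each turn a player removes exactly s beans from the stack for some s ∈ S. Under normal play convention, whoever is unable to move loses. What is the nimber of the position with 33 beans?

2

G(0) = 0
G(1) = mex{} = 0
G(2) = mex{} = 0
G(3) = mex{0} = 1
G(4) = mex{0,0} = 1
G(5) = mex{0,0} = 1
G(6) = mex{1,0} = 2
G(7) = mex{1,1,0} = 2
G(8) = mex{1,1,0} = 2
G(9) = mex{2,1,0,0} = 3
G(10) = mex{2,2,1,0,0} = 3
G(11) = mex{2,2,1,0,0} = 3
G(12) = mex{3,2,1,1,0} = 4
G(13) = mex{3,3,2,1,1} = 0
G(14) = mex{3,3,2,1,1} = 0
G(15) = mex{4,3,2,2,1} = 0
G(16) = mex{0,4,3,2,2} = 1
G(17) = mex{0,0,3,2,2} = 1
G(18) = mex{0,0,3,3,2} = 1
G(19) = mex{1,0,4,3,3} = 2
G(20) = mex{1,1,0,3,3} = 2
G(21) = mex{1,1,0,4,3} = 2
G(22) = mex{2,1,0,0,4} = 3
G(23) = mex{2,2,1,0,0} = 3
G(24) = mex{2,2,1,0,0} = 3
G(25) = mex{3,2,1,1,0} = 4
G(26) = mex{3,3,2,1,1} = 0
G(27) = mex{3,3,2,1,1} = 0
G(28) = mex{4,3,2,2,1} = 0
G(29) = mex{0,4,3,2,2} = 1
G(30) = mex{0,0,3,2,2} = 1
G(31) = mex{0,0,3,3,2} = 1
G(32) = mex{1,0,4,3,3} = 2
G(33) = mex{1,1,0,3,3} = 2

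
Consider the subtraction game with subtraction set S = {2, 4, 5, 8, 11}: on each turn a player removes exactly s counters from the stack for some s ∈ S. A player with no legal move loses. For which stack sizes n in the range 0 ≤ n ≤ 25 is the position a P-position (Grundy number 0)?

0, 1, 7, 10, 13, 16, 19, 22, 25

G(0) = 0
G(1) = mex{} = 0
G(2) = mex{0} = 1
G(3) = mex{0} = 1
G(4) = mex{1,0} = 2
G(5) = mex{1,0,0} = 2
G(6) = mex{2,1,0} = 3
G(7) = mex{2,1,1} = 0
G(8) = mex{3,2,1,0} = 4
G(9) = mex{0,2,2,0} = 1
G(10) = mex{4,3,2,1} = 0
G(11) = mex{1,0,3,1,0} = 2
G(12) = mex{0,4,0,2,0} = 1
G(13) = mex{2,1,4,2,1} = 0
G(14) = mex{1,0,1,3,1} = 2
G(15) = mex{0,2,0,0,2} = 1
G(16) = mex{2,1,2,4,2} = 0
G(17) = mex{1,0,1,1,3} = 2
G(18) = mex{0,2,0,0,0} = 1
G(19) = mex{2,1,2,2,4} = 0
G(20) = mex{1,0,1,1,1} = 2
G(21) = mex{0,2,0,0,0} = 1
G(22) = mex{2,1,2,2,2} = 0
G(23) = mex{1,0,1,1,1} = 2
G(24) = mex{0,2,0,0,0} = 1
G(25) = mex{2,1,2,2,2} = 0
P-positions are exactly the n with G(n) = 0.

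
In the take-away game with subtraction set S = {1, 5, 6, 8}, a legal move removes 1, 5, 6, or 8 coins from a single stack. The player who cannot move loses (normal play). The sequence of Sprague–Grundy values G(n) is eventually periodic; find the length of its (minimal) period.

n :  0  1  2  3  4  5  6  7  8  9 10 11 12 13 14 15 16 17 18 19 20 21 22 23
G :  0  1  0  1  0  1  2  3  2  3  2  0  1  0  1  0  1  2  3  2  3  2  0  1
G(n+11) = G(n) holds for n = 0,…,7 (a full window of length max(S) = 8), so the sequence is purely periodic with period 11.

11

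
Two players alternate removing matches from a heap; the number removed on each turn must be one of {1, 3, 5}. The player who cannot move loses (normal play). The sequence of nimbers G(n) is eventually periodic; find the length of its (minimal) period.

2

n :  0  1  2  3  4  5  6  7  8  9 10 11 12 13 14
G :  0  1  0  1  0  1  0  1  0  1  0  1  0  1  0
G(n+2) = G(n) holds for n = 0,…,4 (a full window of length max(S) = 5), so the sequence is purely periodic with period 2.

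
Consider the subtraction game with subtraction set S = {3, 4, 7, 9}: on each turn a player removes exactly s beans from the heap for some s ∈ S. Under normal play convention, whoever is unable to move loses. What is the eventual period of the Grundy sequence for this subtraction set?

12

G(0) = 0
G(1) = mex{} = 0
G(2) = mex{} = 0
G(3) = mex{0} = 1
G(4) = mex{0,0} = 1
G(5) = mex{0,0} = 1
G(6) = mex{1,0} = 2
G(7) = mex{1,1,0} = 2
G(8) = mex{1,1,0} = 2
G(9) = mex{2,1,0,0} = 3
G(10) = mex{2,2,1,0} = 3
G(11) = mex{2,2,1,0} = 3
G(12) = mex{3,2,1,1} = 0
G(13) = mex{3,3,2,1} = 0
G(14) = mex{3,3,2,1} = 0
G(15) = mex{0,3,2,2} = 1
G(16) = mex{0,0,3,2} = 1
G(17) = mex{0,0,3,2} = 1
G(18) = mex{1,0,3,3} = 2
G(19) = mex{1,1,0,3} = 2
G(20) = mex{1,1,0,3} = 2
G(21) = mex{2,1,0,0} = 3
G(22) = mex{2,2,1,0} = 3
G(23) = mex{2,2,1,0} = 3
G(24) = mex{3,2,1,1} = 0
G(25) = mex{3,3,2,1} = 0
G(n+12) = G(n) holds for n = 0,…,8 (a full window of length max(S) = 9), so the sequence is purely periodic with period 12.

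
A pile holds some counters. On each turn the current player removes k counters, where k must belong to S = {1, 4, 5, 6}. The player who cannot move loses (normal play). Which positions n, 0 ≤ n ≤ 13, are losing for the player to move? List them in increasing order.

0, 2, 9, 11

n :  0  1  2  3  4  5  6  7  8  9 10 11 12 13
G :  0  1  0  1  2  3  2  3  4  0  1  0  1  2
P-positions are exactly the n with G(n) = 0.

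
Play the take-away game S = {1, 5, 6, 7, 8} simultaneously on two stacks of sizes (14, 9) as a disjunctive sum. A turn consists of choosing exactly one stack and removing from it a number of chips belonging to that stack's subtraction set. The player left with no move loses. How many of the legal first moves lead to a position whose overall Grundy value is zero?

All stacks use S = {1, 5, 6, 7, 8}:
G(0) = 0
G(1) = mex{0} = 1
G(2) = mex{1} = 0
G(3) = mex{0} = 1
G(4) = mex{1} = 0
G(5) = mex{0,0} = 1
G(6) = mex{1,1,0} = 2
G(7) = mex{2,0,1,0} = 3
G(8) = mex{3,1,0,1,0} = 2
G(9) = mex{2,0,1,0,1} = 3
G(10) = mex{3,1,0,1,0} = 2
G(11) = mex{2,2,1,0,1} = 3
G(12) = mex{3,3,2,1,0} = 4
G(13) = mex{4,2,3,2,1} = 0
G(14) = mex{0,3,2,3,2} = 1
Stack A: G(14) = 1.
Stack B: G(9) = 3.
Combined Grundy value = 1 ⊕ 3 = 2.
A winning move leaves total XOR = 0, i.e. changes one component's Grundy value g to g ⊕ X where X is the current total.
Stack A: need g' = 1⊕2 = 3. Options: 14−1→G=0, 14−5→G=3, 14−6→G=2, 14−7→G=3, 14−8→G=2. Hits: 2.
Stack B: need g' = 3⊕2 = 1. Options: 9−1→G=2, 9−5→G=0, 9−6→G=1, 9−7→G=0, 9−8→G=1. Hits: 2.

4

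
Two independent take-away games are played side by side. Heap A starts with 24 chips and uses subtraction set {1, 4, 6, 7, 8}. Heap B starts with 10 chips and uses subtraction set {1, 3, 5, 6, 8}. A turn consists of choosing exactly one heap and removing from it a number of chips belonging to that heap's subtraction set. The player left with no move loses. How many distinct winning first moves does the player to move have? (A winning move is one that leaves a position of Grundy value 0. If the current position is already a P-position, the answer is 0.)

4

Heap A, S = {1, 4, 6, 7, 8}:
G(0) = 0
G(1) = mex{0} = 1
G(2) = mex{1} = 0
G(3) = mex{0} = 1
G(4) = mex{1,0} = 2
G(5) = mex{2,1} = 0
G(6) = mex{0,0,0} = 1
G(7) = mex{1,1,1,0} = 2
G(8) = mex{2,2,0,1,0} = 3
G(9) = mex{3,0,1,0,1} = 2
G(10) = mex{2,1,2,1,0} = 3
G(11) = mex{3,2,0,2,1} = 4
G(12) = mex{4,3,1,0,2} = 5
G(13) = mex{5,2,2,1,0} = 3
G(14) = mex{3,3,3,2,1} = 0
G(15) = mex{0,4,2,3,2} = 1
G(16) = mex{1,5,3,2,3} = 0
G(17) = mex{0,3,4,3,2} = 1
G(18) = mex{1,0,5,4,3} = 2
G(19) = mex{2,1,3,5,4} = 0
G(20) = mex{0,0,0,3,5} = 1
G(21) = mex{1,1,1,0,3} = 2
G(22) = mex{2,2,0,1,0} = 3
G(23) = mex{3,0,1,0,1} = 2
G(24) = mex{2,1,2,1,0} = 3
G_A(24) = 3.
Heap B, S = {1, 3, 5, 6, 8}:
G(0) = 0
G(1) = mex{0} = 1
G(2) = mex{1} = 0
G(3) = mex{0,0} = 1
G(4) = mex{1,1} = 0
G(5) = mex{0,0,0} = 1
G(6) = mex{1,1,1,0} = 2
G(7) = mex{2,0,0,1} = 3
G(8) = mex{3,1,1,0,0} = 2
G(9) = mex{2,2,0,1,1} = 3
G(10) = mex{3,3,1,0,0} = 2
G_B(10) = 2.
Combined Grundy value = 3 ⊕ 2 = 1.
A winning move leaves total XOR = 0, i.e. changes one component's Grundy value g to g ⊕ X where X is the current total.
Heap A: need g' = 3⊕1 = 2. Options: 24−1→G=2, 24−4→G=1, 24−6→G=2, 24−7→G=1, 24−8→G=0. Hits: 2.
Heap B: need g' = 2⊕1 = 3. Options: 10−1→G=3, 10−3→G=3, 10−5→G=1, 10−6→G=0, 10−8→G=0. Hits: 2.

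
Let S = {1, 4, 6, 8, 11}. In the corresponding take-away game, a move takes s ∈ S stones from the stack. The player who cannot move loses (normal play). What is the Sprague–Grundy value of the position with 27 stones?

G(0) = 0
G(1) = mex{0} = 1
G(2) = mex{1} = 0
G(3) = mex{0} = 1
G(4) = mex{1,0} = 2
G(5) = mex{2,1} = 0
G(6) = mex{0,0,0} = 1
G(7) = mex{1,1,1} = 0
G(8) = mex{0,2,0,0} = 1
G(9) = mex{1,0,1,1} = 2
G(10) = mex{2,1,2,0} = 3
G(11) = mex{3,0,0,1,0} = 2
G(12) = mex{2,1,1,2,1} = 0
G(13) = mex{0,2,0,0,0} = 1
G(14) = mex{1,3,1,1,1} = 0
G(15) = mex{0,2,2,0,2} = 1
G(16) = mex{1,0,3,1,0} = 2
G(17) = mex{2,1,2,2,1} = 0
G(18) = mex{0,0,0,3,0} = 1
G(19) = mex{1,1,1,2,1} = 0
G(20) = mex{0,2,0,0,2} = 1
G(21) = mex{1,0,1,1,3} = 2
G(22) = mex{2,1,2,0,2} = 3
G(23) = mex{3,0,0,1,0} = 2
G(24) = mex{2,1,1,2,1} = 0
G(25) = mex{0,2,0,0,0} = 1
G(26) = mex{1,3,1,1,1} = 0
G(27) = mex{0,2,2,0,2} = 1

1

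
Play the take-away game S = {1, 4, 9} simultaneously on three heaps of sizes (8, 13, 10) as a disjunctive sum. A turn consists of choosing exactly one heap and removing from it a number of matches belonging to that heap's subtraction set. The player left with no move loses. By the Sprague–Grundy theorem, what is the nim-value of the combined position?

0

All heaps use S = {1, 4, 9}:
n :  0  1  2  3  4  5  6  7  8  9 10 11 12 13
G :  0  1  0  1  2  0  1  0  1  2  0  1  0  1
Heap A: G(8) = 1.
Heap B: G(13) = 1.
Heap C: G(10) = 0.
Combined Grundy value = 1 ⊕ 1 ⊕ 0 = 0.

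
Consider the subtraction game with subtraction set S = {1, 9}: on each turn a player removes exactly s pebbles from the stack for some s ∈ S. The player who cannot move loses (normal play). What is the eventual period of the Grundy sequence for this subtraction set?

n :  0  1  2  3  4  5  6  7  8  9 10 11 12 13 14
G :  0  1  0  1  0  1  0  1  0  1  0  1  0  1  0
G(n+2) = G(n) holds for n = 0,…,8 (a full window of length max(S) = 9), so the sequence is purely periodic with period 2.

2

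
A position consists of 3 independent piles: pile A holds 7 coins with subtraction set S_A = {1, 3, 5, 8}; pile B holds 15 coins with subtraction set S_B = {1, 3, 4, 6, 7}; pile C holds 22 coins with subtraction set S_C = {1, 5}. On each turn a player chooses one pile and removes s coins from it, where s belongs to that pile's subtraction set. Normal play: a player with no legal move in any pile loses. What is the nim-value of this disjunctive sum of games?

2

Pile A, S = {1, 3, 5, 8}:
G(0) = 0
G(1) = mex{0} = 1
G(2) = mex{1} = 0
G(3) = mex{0,0} = 1
G(4) = mex{1,1} = 0
G(5) = mex{0,0,0} = 1
G(6) = mex{1,1,1} = 0
G(7) = mex{0,0,0} = 1
G_A(7) = 1.
Pile B, S = {1, 3, 4, 6, 7}:
G(0) = 0
G(1) = mex{0} = 1
G(2) = mex{1} = 0
G(3) = mex{0,0} = 1
G(4) = mex{1,1,0} = 2
G(5) = mex{2,0,1} = 3
G(6) = mex{3,1,0,0} = 2
G(7) = mex{2,2,1,1,0} = 3
G(8) = mex{3,3,2,0,1} = 4
G(9) = mex{4,2,3,1,0} = 5
G(10) = mex{5,3,2,2,1} = 0
G(11) = mex{0,4,3,3,2} = 1
G(12) = mex{1,5,4,2,3} = 0
G(13) = mex{0,0,5,3,2} = 1
G(14) = mex{1,1,0,4,3} = 2
G(15) = mex{2,0,1,5,4} = 3
G_B(15) = 3.
Pile C, S = {1, 5}:
G(0) = 0
G(1) = mex{0} = 1
G(2) = mex{1} = 0
G(3) = mex{0} = 1
G(4) = mex{1} = 0
G(5) = mex{0,0} = 1
G(6) = mex{1,1} = 0
G(7) = mex{0,0} = 1
G(8) = mex{1,1} = 0
G(9) = mex{0,0} = 1
G(10) = mex{1,1} = 0
G(11) = mex{0,0} = 1
G(12) = mex{1,1} = 0
G(13) = mex{0,0} = 1
G(14) = mex{1,1} = 0
G(15) = mex{0,0} = 1
G(16) = mex{1,1} = 0
G(17) = mex{0,0} = 1
G(18) = mex{1,1} = 0
G(19) = mex{0,0} = 1
G(20) = mex{1,1} = 0
G(21) = mex{0,0} = 1
G(22) = mex{1,1} = 0
G_C(22) = 0.
Combined Grundy value = 1 ⊕ 3 ⊕ 0 = 2.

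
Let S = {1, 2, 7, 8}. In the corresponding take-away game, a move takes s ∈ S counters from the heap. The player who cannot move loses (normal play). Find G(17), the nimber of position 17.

2

n :  0  1  2  3  4  5  6  7  8  9 10 11 12 13 14 15 16 17
G :  0  1  2  0  1  2  0  1  2  0  1  2  0  1  2  0  1  2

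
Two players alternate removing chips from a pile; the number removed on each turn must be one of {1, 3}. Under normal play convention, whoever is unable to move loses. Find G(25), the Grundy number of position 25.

1

n :  0  1  2  3  4  5  6  7  8  9 10 11 12 13 14 15 16 17 18 19 20 21 22 23 24 25
G :  0  1  0  1  0  1  0  1  0  1  0  1  0  1  0  1  0  1  0  1  0  1  0  1  0  1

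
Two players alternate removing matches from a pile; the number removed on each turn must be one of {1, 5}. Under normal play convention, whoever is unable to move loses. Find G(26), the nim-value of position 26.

n :  0  1  2  3  4  5  6  7  8  9 10 11 12 13 14 15 16 17 18 19 20 21 22 23 24 25 26
G :  0  1  0  1  0  1  0  1  0  1  0  1  0  1  0  1  0  1  0  1  0  1  0  1  0  1  0

0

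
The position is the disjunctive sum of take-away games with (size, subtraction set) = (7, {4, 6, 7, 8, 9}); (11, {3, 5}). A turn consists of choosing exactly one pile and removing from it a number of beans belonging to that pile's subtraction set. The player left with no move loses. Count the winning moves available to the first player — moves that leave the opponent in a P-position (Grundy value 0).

Pile A, S = {4, 6, 7, 8, 9}:
G(0) = 0
G(1) = mex{} = 0
G(2) = mex{} = 0
G(3) = mex{} = 0
G(4) = mex{0} = 1
G(5) = mex{0} = 1
G(6) = mex{0,0} = 1
G(7) = mex{0,0,0} = 1
G_A(7) = 1.
Pile B, S = {3, 5}:
n :  0  1  2  3  4  5  6  7  8  9 10 11
G :  0  0  0  1  1  1  2  2  0  0  0  1
G_B(11) = 1.
Combined Grundy value = 1 ⊕ 1 = 0.
A winning move leaves total XOR = 0, i.e. changes one component's Grundy value g to g ⊕ X where X is the current total.
Pile A: target g' = 1⊕0 = 1, but every legal move changes the Grundy value (mex property), so 0 moves.
Pile B: target g' = 1⊕0 = 1, but every legal move changes the Grundy value (mex property), so 0 moves.

0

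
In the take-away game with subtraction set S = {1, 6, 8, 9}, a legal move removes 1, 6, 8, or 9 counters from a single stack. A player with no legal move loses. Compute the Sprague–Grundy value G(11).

n :  0  1  2  3  4  5  6  7  8  9 10 11
G :  0  1  0  1  0  1  2  0  1  2  3  2

2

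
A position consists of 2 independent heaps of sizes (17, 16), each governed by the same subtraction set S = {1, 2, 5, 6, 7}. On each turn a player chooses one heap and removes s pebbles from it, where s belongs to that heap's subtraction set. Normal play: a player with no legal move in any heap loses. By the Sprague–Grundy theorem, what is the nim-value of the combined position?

All heaps use S = {1, 2, 5, 6, 7}:
n :  0  1  2  3  4  5  6  7  8  9 10 11 12 13 14 15 16 17
G :  0  1  2  0  1  2  3  4  5  3  4  0  1  2  0  1  2  3
Heap A: G(17) = 3.
Heap B: G(16) = 2.
Combined Grundy value = 3 ⊕ 2 = 1.

1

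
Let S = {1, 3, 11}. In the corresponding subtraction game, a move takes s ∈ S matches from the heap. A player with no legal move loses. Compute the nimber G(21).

G(0) = 0
G(1) = mex{0} = 1
G(2) = mex{1} = 0
G(3) = mex{0,0} = 1
G(4) = mex{1,1} = 0
G(5) = mex{0,0} = 1
G(6) = mex{1,1} = 0
G(7) = mex{0,0} = 1
G(8) = mex{1,1} = 0
G(9) = mex{0,0} = 1
G(10) = mex{1,1} = 0
G(11) = mex{0,0,0} = 1
G(12) = mex{1,1,1} = 0
G(13) = mex{0,0,0} = 1
G(14) = mex{1,1,1} = 0
G(15) = mex{0,0,0} = 1
G(16) = mex{1,1,1} = 0
G(17) = mex{0,0,0} = 1
G(18) = mex{1,1,1} = 0
G(19) = mex{0,0,0} = 1
G(20) = mex{1,1,1} = 0
G(21) = mex{0,0,0} = 1

1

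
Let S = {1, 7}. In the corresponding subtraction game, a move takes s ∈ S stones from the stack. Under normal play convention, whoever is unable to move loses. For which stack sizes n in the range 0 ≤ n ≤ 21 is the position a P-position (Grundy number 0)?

0, 2, 4, 6, 8, 10, 12, 14, 16, 18, 20

n :  0  1  2  3  4  5  6  7  8  9 10 11 12 13 14 15 16 17 18 19 20 21
G :  0  1  0  1  0  1  0  1  0  1  0  1  0  1  0  1  0  1  0  1  0  1
P-positions are exactly the n with G(n) = 0.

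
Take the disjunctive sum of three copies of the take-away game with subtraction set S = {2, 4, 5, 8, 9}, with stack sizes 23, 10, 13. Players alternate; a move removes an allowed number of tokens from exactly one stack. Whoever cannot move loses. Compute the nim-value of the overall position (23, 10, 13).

All stacks use S = {2, 4, 5, 8, 9}:
G(0) = 0
G(1) = mex{} = 0
G(2) = mex{0} = 1
G(3) = mex{0} = 1
G(4) = mex{1,0} = 2
G(5) = mex{1,0,0} = 2
G(6) = mex{2,1,0} = 3
G(7) = mex{2,1,1} = 0
G(8) = mex{3,2,1,0} = 4
G(9) = mex{0,2,2,0,0} = 1
G(10) = mex{4,3,2,1,0} = 5
G(11) = mex{1,0,3,1,1} = 2
G(12) = mex{5,4,0,2,1} = 3
G(13) = mex{2,1,4,2,2} = 0
G(14) = mex{3,5,1,3,2} = 0
G(15) = mex{0,2,5,0,3} = 1
G(16) = mex{0,3,2,4,0} = 1
G(17) = mex{1,0,3,1,4} = 2
G(18) = mex{1,0,0,5,1} = 2
G(19) = mex{2,1,0,2,5} = 3
G(20) = mex{2,1,1,3,2} = 0
G(21) = mex{3,2,1,0,3} = 4
G(22) = mex{0,2,2,0,0} = 1
G(23) = mex{4,3,2,1,0} = 5
Stack A: G(23) = 5.
Stack B: G(10) = 5.
Stack C: G(13) = 0.
Combined Grundy value = 5 ⊕ 5 ⊕ 0 = 0.

0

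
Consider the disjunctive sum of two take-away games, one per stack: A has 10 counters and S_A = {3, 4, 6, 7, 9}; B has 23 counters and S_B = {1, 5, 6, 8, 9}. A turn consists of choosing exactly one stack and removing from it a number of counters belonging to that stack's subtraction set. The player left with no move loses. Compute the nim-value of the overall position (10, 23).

Stack A, S = {3, 4, 6, 7, 9}:
G(0) = 0
G(1) = mex{} = 0
G(2) = mex{} = 0
G(3) = mex{0} = 1
G(4) = mex{0,0} = 1
G(5) = mex{0,0} = 1
G(6) = mex{1,0,0} = 2
G(7) = mex{1,1,0,0} = 2
G(8) = mex{1,1,0,0} = 2
G(9) = mex{2,1,1,0,0} = 3
G(10) = mex{2,2,1,1,0} = 3
G_A(10) = 3.
Stack B, S = {1, 5, 6, 8, 9}:
n :  0  1  2  3  4  5  6  7  8  9 10 11 12 13 14 15 16 17 18 19 20 21 22 23
G :  0  1  0  1  0  1  2  3  2  3  2  3  4  5  0  1  0  1  0  1  2  3  2  3
G_B(23) = 3.
Combined Grundy value = 3 ⊕ 3 = 0.

0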